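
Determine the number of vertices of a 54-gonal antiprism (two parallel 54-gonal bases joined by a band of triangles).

An antiprism on an n-gon has two n-gon caps and 2n triangles: V = 2·54 = 108, E = 4·54 = 216, F = 2·54 + 2 = 110.

108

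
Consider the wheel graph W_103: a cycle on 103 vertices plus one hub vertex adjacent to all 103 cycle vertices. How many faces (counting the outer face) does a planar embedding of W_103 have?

104

W_103 has V = 103 + 1 = 104 vertices and E = 2·103 = 206 edges.
By Euler's formula F = 2 − V + E = 2 − 104 + 206 = 104.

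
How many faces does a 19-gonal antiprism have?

An antiprism on an n-gon has two n-gon caps and 2n triangles: V = 2·19 = 38, E = 4·19 = 76, F = 2·19 + 2 = 40.
Check: V − E + F = 38 − 76 + 40 = 2.

40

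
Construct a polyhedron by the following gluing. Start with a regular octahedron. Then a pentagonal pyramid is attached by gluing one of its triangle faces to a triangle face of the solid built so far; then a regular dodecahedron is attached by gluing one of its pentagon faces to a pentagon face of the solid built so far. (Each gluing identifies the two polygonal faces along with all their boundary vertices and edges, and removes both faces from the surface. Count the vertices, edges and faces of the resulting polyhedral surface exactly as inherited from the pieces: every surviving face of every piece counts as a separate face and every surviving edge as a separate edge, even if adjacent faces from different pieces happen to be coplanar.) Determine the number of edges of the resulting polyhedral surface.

44

A regular octahedron: V=6, E=12, F=8.
Attach a pentagonal pyramid (V=6, E=10, F=6) along a 3-gon: merge 3 vertices and 3 edges, delete both glued faces → V=9, E=19, F=12.
Attach a regular dodecahedron (V=20, E=30, F=12) along a 5-gon: merge 5 vertices and 5 edges, delete both glued faces → V=24, E=44, F=22.
Check: V − E + F = 24 − 44 + 22 = 2.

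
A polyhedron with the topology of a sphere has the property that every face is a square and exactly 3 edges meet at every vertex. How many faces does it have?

Each face has 4 edges and each edge borders two faces, so 2E = 4F.
Each vertex has degree 3, so 3V = 2E and hence V = 4F/3.
Euler: V − E + F = 2 ⇒ (4F/3) − (4F/2) + F = 2.
Multiply by 6: (8 − 12 + 6)F = 12, i.e. 2F = 12.
So F = 6, E = 4·6/2 = 12, V = 4·6/3 = 8.

6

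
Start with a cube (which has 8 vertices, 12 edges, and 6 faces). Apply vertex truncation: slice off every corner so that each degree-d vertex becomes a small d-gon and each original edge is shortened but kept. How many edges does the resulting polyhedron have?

36

Truncation replaces each original edge-end by a new vertex, so V′ = 2E = 24.
Each original edge survives, and each old vertex of degree d contributes d new edges; summing degrees gives Σd = 2E, so E′ = E + 2E = 3E = 36.
Each original face survives and each original vertex becomes one new face: F′ = F + V = 14.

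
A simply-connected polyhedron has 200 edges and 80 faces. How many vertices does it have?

122

Here V − E + F = 2.
V = 2 + E − F = 2 + 200 − 80 = 122.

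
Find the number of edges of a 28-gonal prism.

84

A prism on an n-gon has two n-gon bases and n rectangular sides: V = 2·28 = 56, E = 3·28 = 84, F = 28 + 2 = 30.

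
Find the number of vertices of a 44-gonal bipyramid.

A bipyramid over an n-gon has 2n triangular faces and n + 2 vertices: V = 44 + 2 = 46, E = 3·44 = 132, F = 2·44 = 88.

46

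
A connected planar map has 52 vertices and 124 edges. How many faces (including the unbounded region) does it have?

Euler's formula for a connected plane graph: V − E + F = 2, so F = 2 − 52 + 124 = 74.

74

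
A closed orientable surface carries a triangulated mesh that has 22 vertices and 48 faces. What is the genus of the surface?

Every face is a triangle, so 2E = 3·48 = 144, giving E = 72.
χ = V − E + F = 22 − 72 + 48 = -2.
For a closed orientable surface χ = 2 − 2g, so g = (2 − (-2))/2 = 2.

2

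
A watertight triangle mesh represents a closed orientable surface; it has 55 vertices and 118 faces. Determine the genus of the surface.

3

Every face is a triangle, so 2E = 3·118 = 354, giving E = 177.
χ = V − E + F = 55 − 177 + 118 = -4.
For a closed orientable surface χ = 2 − 2g, so g = (2 − (-4))/2 = 3.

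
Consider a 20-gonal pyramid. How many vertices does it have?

21

A pyramid on an n-gon base has one n-gon and n triangles: V = 20 + 1 = 21, E = 2·20 = 40, F = 20 + 1 = 21.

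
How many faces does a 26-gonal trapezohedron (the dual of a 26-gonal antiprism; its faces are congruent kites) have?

The n-trapezohedron (dual of the n-antiprism) has V = 2·26 + 2 = 54, E = 4·26 = 104, F = 2·26 = 52.

52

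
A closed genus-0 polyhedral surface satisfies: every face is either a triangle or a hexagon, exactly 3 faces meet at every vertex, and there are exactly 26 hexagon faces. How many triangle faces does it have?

4

Let x be the number of triangles; then F = 26 + x.
Edge–face incidences: 2E = 6·26 + 3·x = 156 + 3x.
Every vertex has degree 3, so 3V = 2E.
Euler: V − E + F = 2 ⇒ (2E)/3 − E + (26 + x) = 2.
Multiply by 6: 2·(2E) − 3·(2E) + 6·(26 + x) = 12, i.e. 156 + 6x − (156 + 3x) = 12.
Collecting terms: 3x = 12, so x = 4.
Then 2E = 156 + 3·4 = 168, so E = 84, V = 2E/3 = 56, F = 26 + 4 = 30.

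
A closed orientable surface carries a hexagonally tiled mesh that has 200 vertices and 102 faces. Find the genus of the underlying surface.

3

Every face is a hexagon, so 2E = 6·102 = 612, giving E = 306.
χ = V − E + F = 200 − 306 + 102 = -4.
For a closed orientable surface χ = 2 − 2g, so g = (2 − (-4))/2 = 3.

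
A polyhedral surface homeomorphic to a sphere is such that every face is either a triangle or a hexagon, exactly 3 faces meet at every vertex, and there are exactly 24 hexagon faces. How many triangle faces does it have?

4

Let x be the number of triangles; then F = 24 + x.
Edge–face incidences: 2E = 6·24 + 3·x = 144 + 3x.
Every vertex has degree 3, so 3V = 2E.
Euler: V − E + F = 2 ⇒ (2E)/3 − E + (24 + x) = 2.
Multiply by 6: 2·(2E) − 3·(2E) + 6·(24 + x) = 12, i.e. 144 + 6x − (144 + 3x) = 12.
Collecting terms: 3x = 12, so x = 4.
Then 2E = 144 + 3·4 = 156, so E = 78, V = 2E/3 = 52, F = 24 + 4 = 28.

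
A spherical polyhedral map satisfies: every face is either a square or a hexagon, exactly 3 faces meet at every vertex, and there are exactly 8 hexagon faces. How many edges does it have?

Let x be the number of squares; then F = 8 + x.
Edge–face incidences: 2E = 6·8 + 4·x = 48 + 4x.
Every vertex has degree 3, so 3V = 2E.
Euler: V − E + F = 2 ⇒ (2E)/3 − E + (8 + x) = 2.
Multiply by 6: 2·(2E) − 3·(2E) + 6·(8 + x) = 12, i.e. 48 + 6x − (48 + 4x) = 12.
Collecting terms: 2x = 12, so x = 6.
Then 2E = 48 + 4·6 = 72, so E = 36, V = 2E/3 = 24, F = 8 + 6 = 14.

36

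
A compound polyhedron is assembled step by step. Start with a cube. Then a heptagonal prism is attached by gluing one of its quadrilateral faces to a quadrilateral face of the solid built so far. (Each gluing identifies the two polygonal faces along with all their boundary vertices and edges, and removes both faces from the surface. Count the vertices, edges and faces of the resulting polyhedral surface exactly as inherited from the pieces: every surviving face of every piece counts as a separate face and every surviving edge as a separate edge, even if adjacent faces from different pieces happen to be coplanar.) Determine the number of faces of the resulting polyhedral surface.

A cube: V=8, E=12, F=6.
Attach a heptagonal prism (V=14, E=21, F=9) along a 4-gon: merge 4 vertices and 4 edges, delete both glued faces → V=18, E=29, F=13.
Check: V − E + F = 18 − 29 + 13 = 2.

13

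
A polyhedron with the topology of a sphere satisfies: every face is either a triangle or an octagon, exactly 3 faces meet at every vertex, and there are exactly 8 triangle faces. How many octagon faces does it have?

6

Let x be the number of octagons; then F = 8 + x.
Edge–face incidences: 2E = 3·8 + 8·x = 24 + 8x.
Every vertex has degree 3, so 3V = 2E.
Euler: V − E + F = 2 ⇒ (2E)/3 − E + (8 + x) = 2.
Multiply by 6: 2·(2E) − 3·(2E) + 6·(8 + x) = 12, i.e. 48 + 6x − (24 + 8x) = 12.
Collecting terms: −2x + 24 = 12, so −2x = −12, so x = 6.
Then 2E = 24 + 8·6 = 72, so E = 36, V = 2E/3 = 24, F = 8 + 6 = 14.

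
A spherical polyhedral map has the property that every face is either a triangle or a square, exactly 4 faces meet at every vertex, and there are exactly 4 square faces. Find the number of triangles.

8

Let x be the number of triangles; then F = 4 + x.
Edge–face incidences: 2E = 4·4 + 3·x = 16 + 3x.
Every vertex has degree 4, so 4V = 2E.
Euler: V − E + F = 2 ⇒ (2E)/4 − E + (4 + x) = 2.
Multiply by 8: 2·(2E) − 4·(2E) + 8·(4 + x) = 16, i.e. 32 + 8x − 2·(16 + 3x) = 16.
Collecting terms: 2x = 16, so x = 8.
Then 2E = 16 + 3·8 = 40, so E = 20, V = 2E/4 = 10, F = 4 + 8 = 12.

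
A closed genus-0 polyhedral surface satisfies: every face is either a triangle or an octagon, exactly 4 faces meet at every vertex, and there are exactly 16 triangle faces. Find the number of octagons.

Let x be the number of octagons; then F = 16 + x.
Edge–face incidences: 2E = 3·16 + 8·x = 48 + 8x.
Every vertex has degree 4, so 4V = 2E.
Euler: V − E + F = 2 ⇒ (2E)/4 − E + (16 + x) = 2.
Multiply by 8: 2·(2E) − 4·(2E) + 8·(16 + x) = 16, i.e. 128 + 8x − 2·(48 + 8x) = 16.
Collecting terms: −8x + 32 = 16, so −8x = −16, so x = 2.
Then 2E = 48 + 8·2 = 64, so E = 32, V = 2E/4 = 16, F = 16 + 2 = 18.

2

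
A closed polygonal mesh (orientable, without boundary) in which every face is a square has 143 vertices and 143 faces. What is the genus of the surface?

Every face is a square, so 2E = 4·143 = 572, giving E = 286.
χ = V − E + F = 143 − 286 + 143 = 0.
For a closed orientable surface χ = 2 − 2g, so g = (2 − (0))/2 = 1.

1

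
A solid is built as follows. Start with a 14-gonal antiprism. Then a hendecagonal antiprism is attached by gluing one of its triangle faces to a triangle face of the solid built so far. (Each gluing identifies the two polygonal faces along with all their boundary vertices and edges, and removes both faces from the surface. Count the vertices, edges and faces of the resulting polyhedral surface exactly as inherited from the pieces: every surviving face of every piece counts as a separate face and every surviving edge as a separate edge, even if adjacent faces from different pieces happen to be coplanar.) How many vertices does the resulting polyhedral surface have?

47

A 14-gonal antiprism: V=28, E=56, F=30.
Attach a hendecagonal antiprism (V=22, E=44, F=24) along a 3-gon: merge 3 vertices and 3 edges, delete both glued faces → V=47, E=97, F=52.
Check: V − E + F = 47 − 97 + 52 = 2.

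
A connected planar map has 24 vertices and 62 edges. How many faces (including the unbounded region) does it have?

40

Euler's formula for a connected plane graph: V − E + F = 2, so F = 2 − 24 + 62 = 40.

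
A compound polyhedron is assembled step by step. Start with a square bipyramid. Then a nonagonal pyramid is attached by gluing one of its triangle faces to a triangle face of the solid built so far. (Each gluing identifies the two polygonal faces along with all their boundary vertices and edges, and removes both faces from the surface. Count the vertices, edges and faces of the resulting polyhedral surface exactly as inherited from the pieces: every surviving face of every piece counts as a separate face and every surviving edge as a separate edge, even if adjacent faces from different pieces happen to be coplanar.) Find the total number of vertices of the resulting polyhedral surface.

A square bipyramid: V=6, E=12, F=8.
Attach a nonagonal pyramid (V=10, E=18, F=10) along a 3-gon: merge 3 vertices and 3 edges, delete both glued faces → V=13, E=27, F=16.
Check: V − E + F = 13 − 27 + 16 = 2.

13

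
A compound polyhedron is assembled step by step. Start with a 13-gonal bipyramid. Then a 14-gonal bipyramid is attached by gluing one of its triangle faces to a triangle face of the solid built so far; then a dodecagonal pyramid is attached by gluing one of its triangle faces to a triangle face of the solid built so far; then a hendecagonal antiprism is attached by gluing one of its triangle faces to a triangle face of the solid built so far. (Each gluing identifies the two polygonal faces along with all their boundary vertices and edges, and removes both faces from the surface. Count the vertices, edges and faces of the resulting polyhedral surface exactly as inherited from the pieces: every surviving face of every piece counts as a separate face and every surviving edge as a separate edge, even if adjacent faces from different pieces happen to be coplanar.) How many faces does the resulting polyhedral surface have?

A 13-gonal bipyramid: V=15, E=39, F=26.
Attach a 14-gonal bipyramid (V=16, E=42, F=28) along a 3-gon: merge 3 vertices and 3 edges, delete both glued faces → V=28, E=78, F=52.
Attach a dodecagonal pyramid (V=13, E=24, F=13) along a 3-gon: merge 3 vertices and 3 edges, delete both glued faces → V=38, E=99, F=63.
Attach a hendecagonal antiprism (V=22, E=44, F=24) along a 3-gon: merge 3 vertices and 3 edges, delete both glued faces → V=57, E=140, F=85.
Check: V − E + F = 57 − 140 + 85 = 2.

85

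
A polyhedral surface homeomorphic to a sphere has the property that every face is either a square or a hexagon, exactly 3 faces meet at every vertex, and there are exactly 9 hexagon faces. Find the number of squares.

Let x be the number of squares; then F = 9 + x.
Edge–face incidences: 2E = 6·9 + 4·x = 54 + 4x.
Every vertex has degree 3, so 3V = 2E.
Euler: V − E + F = 2 ⇒ (2E)/3 − E + (9 + x) = 2.
Multiply by 6: 2·(2E) − 3·(2E) + 6·(9 + x) = 12, i.e. 54 + 6x − (54 + 4x) = 12.
Collecting terms: 2x = 12, so x = 6.
Then 2E = 54 + 4·6 = 78, so E = 39, V = 2E/3 = 26, F = 9 + 6 = 15.

6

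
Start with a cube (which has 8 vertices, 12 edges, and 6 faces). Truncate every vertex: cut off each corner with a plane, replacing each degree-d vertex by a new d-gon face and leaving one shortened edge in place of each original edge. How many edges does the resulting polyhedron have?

Truncation replaces each original edge-end by a new vertex, so V′ = 2E = 24.
Each original edge survives, and each old vertex of degree d contributes d new edges; summing degrees gives Σd = 2E, so E′ = E + 2E = 3E = 36.
Each original face survives and each original vertex becomes one new face: F′ = F + V = 14.

36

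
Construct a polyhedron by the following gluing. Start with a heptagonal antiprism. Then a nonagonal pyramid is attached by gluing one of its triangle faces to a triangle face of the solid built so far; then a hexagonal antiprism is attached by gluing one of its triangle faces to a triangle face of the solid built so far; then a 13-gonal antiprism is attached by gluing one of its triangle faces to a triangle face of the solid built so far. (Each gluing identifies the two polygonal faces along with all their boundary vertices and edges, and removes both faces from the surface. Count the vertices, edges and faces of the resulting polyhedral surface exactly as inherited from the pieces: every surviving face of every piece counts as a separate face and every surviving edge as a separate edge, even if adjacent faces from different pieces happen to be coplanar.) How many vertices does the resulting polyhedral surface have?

53

A heptagonal antiprism: V=14, E=28, F=16.
Attach a nonagonal pyramid (V=10, E=18, F=10) along a 3-gon: merge 3 vertices and 3 edges, delete both glued faces → V=21, E=43, F=24.
Attach a hexagonal antiprism (V=12, E=24, F=14) along a 3-gon: merge 3 vertices and 3 edges, delete both glued faces → V=30, E=64, F=36.
Attach a 13-gonal antiprism (V=26, E=52, F=28) along a 3-gon: merge 3 vertices and 3 edges, delete both glued faces → V=53, E=113, F=62.
Check: V − E + F = 53 − 113 + 62 = 2.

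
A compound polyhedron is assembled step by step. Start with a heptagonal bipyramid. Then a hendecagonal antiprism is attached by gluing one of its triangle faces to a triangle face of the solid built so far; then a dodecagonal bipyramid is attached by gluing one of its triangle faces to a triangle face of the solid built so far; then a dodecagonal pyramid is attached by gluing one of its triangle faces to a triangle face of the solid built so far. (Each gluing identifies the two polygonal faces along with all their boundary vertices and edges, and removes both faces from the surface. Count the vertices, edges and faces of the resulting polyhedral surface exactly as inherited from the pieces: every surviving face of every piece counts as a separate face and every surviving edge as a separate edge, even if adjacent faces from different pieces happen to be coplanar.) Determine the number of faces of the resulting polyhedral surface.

69

A heptagonal bipyramid: V=9, E=21, F=14.
Attach a hendecagonal antiprism (V=22, E=44, F=24) along a 3-gon: merge 3 vertices and 3 edges, delete both glued faces → V=28, E=62, F=36.
Attach a dodecagonal bipyramid (V=14, E=36, F=24) along a 3-gon: merge 3 vertices and 3 edges, delete both glued faces → V=39, E=95, F=58.
Attach a dodecagonal pyramid (V=13, E=24, F=13) along a 3-gon: merge 3 vertices and 3 edges, delete both glued faces → V=49, E=116, F=69.
Check: V − E + F = 49 − 116 + 69 = 2.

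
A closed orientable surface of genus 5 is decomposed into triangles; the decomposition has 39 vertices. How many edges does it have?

141

χ = 2 − 2·5 = -8, and every face is a triangle so 3F = 2E.
V − E + F = -8 with E = 3F/2 gives 39 − (3/2 − 1)·F = -8, so F = 94 and E = 141.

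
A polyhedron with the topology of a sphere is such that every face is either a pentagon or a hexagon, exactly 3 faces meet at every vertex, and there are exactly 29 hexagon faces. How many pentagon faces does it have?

Let x be the number of pentagons; then F = 29 + x.
Edge–face incidences: 2E = 6·29 + 5·x = 174 + 5x.
Every vertex has degree 3, so 3V = 2E.
Euler: V − E + F = 2 ⇒ (2E)/3 − E + (29 + x) = 2.
Multiply by 6: 2·(2E) − 3·(2E) + 6·(29 + x) = 12, i.e. 174 + 6x − (174 + 5x) = 12.
Collecting terms: x = 12.
Then 2E = 174 + 5·12 = 234, so E = 117, V = 2E/3 = 78, F = 29 + 12 = 41.

12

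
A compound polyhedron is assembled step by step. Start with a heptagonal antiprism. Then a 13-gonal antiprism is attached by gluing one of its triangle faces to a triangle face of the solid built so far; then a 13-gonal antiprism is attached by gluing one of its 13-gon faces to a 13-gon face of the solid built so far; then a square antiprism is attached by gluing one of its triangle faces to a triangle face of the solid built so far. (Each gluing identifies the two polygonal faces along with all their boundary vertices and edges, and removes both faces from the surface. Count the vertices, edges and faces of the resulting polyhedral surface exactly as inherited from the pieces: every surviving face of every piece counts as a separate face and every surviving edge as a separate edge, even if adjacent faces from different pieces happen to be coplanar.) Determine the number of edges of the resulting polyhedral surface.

129

A heptagonal antiprism: V=14, E=28, F=16.
Attach a 13-gonal antiprism (V=26, E=52, F=28) along a 3-gon: merge 3 vertices and 3 edges, delete both glued faces → V=37, E=77, F=42.
Attach a 13-gonal antiprism (V=26, E=52, F=28) along a 13-gon: merge 13 vertices and 13 edges, delete both glued faces → V=50, E=116, F=68.
Attach a square antiprism (V=8, E=16, F=10) along a 3-gon: merge 3 vertices and 3 edges, delete both glued faces → V=55, E=129, F=76.
Check: V − E + F = 55 − 129 + 76 = 2.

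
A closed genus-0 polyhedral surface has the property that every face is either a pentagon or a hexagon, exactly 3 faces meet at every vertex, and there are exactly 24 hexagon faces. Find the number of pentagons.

12

Let x be the number of pentagons; then F = 24 + x.
Edge–face incidences: 2E = 6·24 + 5·x = 144 + 5x.
Every vertex has degree 3, so 3V = 2E.
Euler: V − E + F = 2 ⇒ (2E)/3 − E + (24 + x) = 2.
Multiply by 6: 2·(2E) − 3·(2E) + 6·(24 + x) = 12, i.e. 144 + 6x − (144 + 5x) = 12.
Collecting terms: x = 12.
Then 2E = 144 + 5·12 = 204, so E = 102, V = 2E/3 = 68, F = 24 + 12 = 36.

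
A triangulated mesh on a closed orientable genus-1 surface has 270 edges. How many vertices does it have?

χ = 2 − 2·1 = 0, and every face is a triangle so 3F = 2E.
F = 2E/3 = 180. Then V = 0 + E − F = 0 + 270 − 180 = 90.

90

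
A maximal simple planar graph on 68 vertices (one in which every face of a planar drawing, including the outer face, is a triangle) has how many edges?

198

In a plane triangulation 3F = 2E and V − E + F = 2, so E = 3V − 6 = 3·68 − 6 = 198.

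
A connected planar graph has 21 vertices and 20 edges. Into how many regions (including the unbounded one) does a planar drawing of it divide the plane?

1

Euler's formula for a connected plane graph: V − E + F = 2, so F = 2 − 21 + 20 = 1.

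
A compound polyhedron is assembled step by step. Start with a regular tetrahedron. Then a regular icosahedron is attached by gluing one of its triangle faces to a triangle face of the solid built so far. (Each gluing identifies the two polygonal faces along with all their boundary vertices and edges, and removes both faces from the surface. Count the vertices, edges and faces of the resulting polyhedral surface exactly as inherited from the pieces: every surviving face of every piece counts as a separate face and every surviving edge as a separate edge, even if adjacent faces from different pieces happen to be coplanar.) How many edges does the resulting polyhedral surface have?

A regular tetrahedron: V=4, E=6, F=4.
Attach a regular icosahedron (V=12, E=30, F=20) along a 3-gon: merge 3 vertices and 3 edges, delete both glued faces → V=13, E=33, F=22.
Check: V − E + F = 13 − 33 + 22 = 2.

33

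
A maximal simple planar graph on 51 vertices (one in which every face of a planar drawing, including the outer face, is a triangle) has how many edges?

In a plane triangulation 3F = 2E and V − E + F = 2, so E = 3V − 6 = 3·51 − 6 = 147.

147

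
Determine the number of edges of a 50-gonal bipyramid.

A bipyramid over an n-gon has 2n triangular faces and n + 2 vertices: V = 50 + 2 = 52, E = 3·50 = 150, F = 2·50 = 100.

150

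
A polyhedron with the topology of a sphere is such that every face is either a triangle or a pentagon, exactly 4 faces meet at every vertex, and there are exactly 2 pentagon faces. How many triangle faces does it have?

Let x be the number of triangles; then F = 2 + x.
Edge–face incidences: 2E = 5·2 + 3·x = 10 + 3x.
Every vertex has degree 4, so 4V = 2E.
Euler: V − E + F = 2 ⇒ (2E)/4 − E + (2 + x) = 2.
Multiply by 8: 2·(2E) − 4·(2E) + 8·(2 + x) = 16, i.e. 16 + 8x − 2·(10 + 3x) = 16.
Collecting terms: 2x − 4 = 16, so 2x = 20, so x = 10.
Then 2E = 10 + 3·10 = 40, so E = 20, V = 2E/4 = 10, F = 2 + 10 = 12.

10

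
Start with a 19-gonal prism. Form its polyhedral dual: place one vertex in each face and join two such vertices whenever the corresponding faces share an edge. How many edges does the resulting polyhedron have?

57

The base solid has V = 38, E = 57, F = 21.
The dual swaps V and F and preserves E: V′ = F = 21, E′ = E = 57, F′ = V = 38.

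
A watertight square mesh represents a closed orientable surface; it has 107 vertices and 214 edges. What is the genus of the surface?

Every face is a square and each edge borders two faces, so 4F = 2·214, giving F = 107.
χ = V − E + F = 107 − 214 + 107 = 0.
For a closed orientable surface χ = 2 − 2g, so g = (2 − (0))/2 = 1.

1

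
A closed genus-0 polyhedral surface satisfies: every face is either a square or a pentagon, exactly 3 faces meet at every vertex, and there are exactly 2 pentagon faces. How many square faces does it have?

Let x be the number of squares; then F = 2 + x.
Edge–face incidences: 2E = 5·2 + 4·x = 10 + 4x.
Every vertex has degree 3, so 3V = 2E.
Euler: V − E + F = 2 ⇒ (2E)/3 − E + (2 + x) = 2.
Multiply by 6: 2·(2E) − 3·(2E) + 6·(2 + x) = 12, i.e. 12 + 6x − (10 + 4x) = 12.
Collecting terms: 2x + 2 = 12, so 2x = 10, so x = 5.
Then 2E = 10 + 4·5 = 30, so E = 15, V = 2E/3 = 10, F = 2 + 5 = 7.

5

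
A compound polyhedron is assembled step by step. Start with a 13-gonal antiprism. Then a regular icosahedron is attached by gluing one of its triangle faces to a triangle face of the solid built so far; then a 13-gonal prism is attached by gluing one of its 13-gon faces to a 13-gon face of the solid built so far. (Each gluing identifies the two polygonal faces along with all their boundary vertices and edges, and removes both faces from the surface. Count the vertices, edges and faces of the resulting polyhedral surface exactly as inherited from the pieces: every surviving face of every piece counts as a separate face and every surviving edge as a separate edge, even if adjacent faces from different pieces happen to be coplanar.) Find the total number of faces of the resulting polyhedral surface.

59

A 13-gonal antiprism: V=26, E=52, F=28.
Attach a regular icosahedron (V=12, E=30, F=20) along a 3-gon: merge 3 vertices and 3 edges, delete both glued faces → V=35, E=79, F=46.
Attach a 13-gonal prism (V=26, E=39, F=15) along a 13-gon: merge 13 vertices and 13 edges, delete both glued faces → V=48, E=105, F=59.
Check: V − E + F = 48 − 105 + 59 = 2.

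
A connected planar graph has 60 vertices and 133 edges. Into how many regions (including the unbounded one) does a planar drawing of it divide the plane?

Euler's formula for a connected plane graph: V − E + F = 2, so F = 2 − 60 + 133 = 75.

75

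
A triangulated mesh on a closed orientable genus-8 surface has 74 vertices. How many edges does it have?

χ = 2 − 2·8 = -14, and every face is a triangle so 3F = 2E.
V − E + F = -14 with E = 3F/2 gives 74 − (3/2 − 1)·F = -14, so F = 176 and E = 264.

264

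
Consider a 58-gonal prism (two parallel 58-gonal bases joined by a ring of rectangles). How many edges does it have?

174

A prism on an n-gon has two n-gon bases and n rectangular sides: V = 2·58 = 116, E = 3·58 = 174, F = 58 + 2 = 60.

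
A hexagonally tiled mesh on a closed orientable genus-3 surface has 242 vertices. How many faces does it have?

123

χ = 2 − 2·3 = -4, and every face is a hexagon so 6F = 2E.
V − E + F = -4 with E = 6F/2 gives 242 − (6/2 − 1)·F = -4, so F = 123 and E = 369.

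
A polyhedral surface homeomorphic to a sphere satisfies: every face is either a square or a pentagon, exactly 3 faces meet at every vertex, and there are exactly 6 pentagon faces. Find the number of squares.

Let x be the number of squares; then F = 6 + x.
Edge–face incidences: 2E = 5·6 + 4·x = 30 + 4x.
Every vertex has degree 3, so 3V = 2E.
Euler: V − E + F = 2 ⇒ (2E)/3 − E + (6 + x) = 2.
Multiply by 6: 2·(2E) − 3·(2E) + 6·(6 + x) = 12, i.e. 36 + 6x − (30 + 4x) = 12.
Collecting terms: 2x + 6 = 12, so 2x = 6, so x = 3.
Then 2E = 30 + 4·3 = 42, so E = 21, V = 2E/3 = 14, F = 6 + 3 = 9.

3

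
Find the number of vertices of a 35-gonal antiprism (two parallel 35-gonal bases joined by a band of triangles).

An antiprism on an n-gon has two n-gon caps and 2n triangles: V = 2·35 = 70, E = 4·35 = 140, F = 2·35 + 2 = 72.

70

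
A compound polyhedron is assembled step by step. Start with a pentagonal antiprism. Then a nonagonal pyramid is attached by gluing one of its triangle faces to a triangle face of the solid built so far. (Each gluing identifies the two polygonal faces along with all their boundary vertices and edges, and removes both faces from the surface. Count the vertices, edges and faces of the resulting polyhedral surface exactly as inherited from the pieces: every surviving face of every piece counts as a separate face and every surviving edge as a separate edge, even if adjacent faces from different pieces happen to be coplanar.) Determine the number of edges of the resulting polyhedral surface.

A pentagonal antiprism: V=10, E=20, F=12.
Attach a nonagonal pyramid (V=10, E=18, F=10) along a 3-gon: merge 3 vertices and 3 edges, delete both glued faces → V=17, E=35, F=20.
Check: V − E + F = 17 − 35 + 20 = 2.

35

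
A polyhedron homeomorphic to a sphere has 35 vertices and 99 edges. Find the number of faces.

Here V − E + F = 2.
F = 2 − V + E = 2 − 35 + 99 = 66.

66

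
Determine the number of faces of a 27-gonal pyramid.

A pyramid on an n-gon base has one n-gon and n triangles: V = 27 + 1 = 28, E = 2·27 = 54, F = 27 + 1 = 28.

28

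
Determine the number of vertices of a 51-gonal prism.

102

A prism on an n-gon has two n-gon bases and n rectangular sides: V = 2·51 = 102, E = 3·51 = 153, F = 51 + 2 = 53.
Check: V − E + F = 102 − 153 + 53 = 2.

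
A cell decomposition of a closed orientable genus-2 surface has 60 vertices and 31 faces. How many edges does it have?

93

For a closed orientable surface of genus 2, χ = 2 − 2·2 = -2.
E = V + F − (-2) = 60 + 31 − (-2) = 93.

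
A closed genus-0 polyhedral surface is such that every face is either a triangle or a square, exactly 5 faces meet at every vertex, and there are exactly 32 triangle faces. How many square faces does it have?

6

Let x be the number of squares; then F = 32 + x.
Edge–face incidences: 2E = 3·32 + 4·x = 96 + 4x.
Every vertex has degree 5, so 5V = 2E.
Euler: V − E + F = 2 ⇒ (2E)/5 − E + (32 + x) = 2.
Multiply by 10: 2·(2E) − 5·(2E) + 10·(32 + x) = 20, i.e. 320 + 10x − 3·(96 + 4x) = 20.
Collecting terms: −2x + 32 = 20, so −2x = −12, so x = 6.
Then 2E = 96 + 4·6 = 120, so E = 60, V = 2E/5 = 24, F = 32 + 6 = 38.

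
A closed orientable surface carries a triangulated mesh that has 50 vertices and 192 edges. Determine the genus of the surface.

8

Every face is a triangle and each edge borders two faces, so 3F = 2·192, giving F = 128.
χ = V − E + F = 50 − 192 + 128 = -14.
For a closed orientable surface χ = 2 − 2g, so g = (2 − (-14))/2 = 8.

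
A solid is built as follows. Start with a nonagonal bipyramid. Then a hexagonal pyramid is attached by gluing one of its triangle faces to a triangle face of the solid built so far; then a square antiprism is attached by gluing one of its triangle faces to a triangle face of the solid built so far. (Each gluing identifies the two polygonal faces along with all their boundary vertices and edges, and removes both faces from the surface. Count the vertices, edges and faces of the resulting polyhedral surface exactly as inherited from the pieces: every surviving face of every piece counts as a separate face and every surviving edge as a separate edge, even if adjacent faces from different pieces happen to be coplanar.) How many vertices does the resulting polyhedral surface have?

A nonagonal bipyramid: V=11, E=27, F=18.
Attach a hexagonal pyramid (V=7, E=12, F=7) along a 3-gon: merge 3 vertices and 3 edges, delete both glued faces → V=15, E=36, F=23.
Attach a square antiprism (V=8, E=16, F=10) along a 3-gon: merge 3 vertices and 3 edges, delete both glued faces → V=20, E=49, F=31.
Check: V − E + F = 20 − 49 + 31 = 2.

20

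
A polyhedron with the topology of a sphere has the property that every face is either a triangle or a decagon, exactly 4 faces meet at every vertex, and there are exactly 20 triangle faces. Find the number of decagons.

Let x be the number of decagons; then F = 20 + x.
Edge–face incidences: 2E = 3·20 + 10·x = 60 + 10x.
Every vertex has degree 4, so 4V = 2E.
Euler: V − E + F = 2 ⇒ (2E)/4 − E + (20 + x) = 2.
Multiply by 8: 2·(2E) − 4·(2E) + 8·(20 + x) = 16, i.e. 160 + 8x − 2·(60 + 10x) = 16.
Collecting terms: −12x + 40 = 16, so −12x = −24, so x = 2.
Then 2E = 60 + 10·2 = 80, so E = 40, V = 2E/4 = 20, F = 20 + 2 = 22.

2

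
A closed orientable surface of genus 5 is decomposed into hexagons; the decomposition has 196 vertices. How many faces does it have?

χ = 2 − 2·5 = -8, and every face is a hexagon so 6F = 2E.
V − E + F = -8 with E = 6F/2 gives 196 − (6/2 − 1)·F = -8, so F = 102 and E = 306.

102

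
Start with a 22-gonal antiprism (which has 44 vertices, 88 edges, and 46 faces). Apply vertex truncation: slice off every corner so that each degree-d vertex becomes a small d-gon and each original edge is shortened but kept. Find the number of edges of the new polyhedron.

Truncation replaces each original edge-end by a new vertex, so V′ = 2E = 176.
Each original edge survives, and each old vertex of degree d contributes d new edges; summing degrees gives Σd = 2E, so E′ = E + 2E = 3E = 264.
Each original face survives and each original vertex becomes one new face: F′ = F + V = 90.

264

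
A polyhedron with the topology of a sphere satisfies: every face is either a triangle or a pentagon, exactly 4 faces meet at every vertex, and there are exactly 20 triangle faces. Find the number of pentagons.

Let x be the number of pentagons; then F = 20 + x.
Edge–face incidences: 2E = 3·20 + 5·x = 60 + 5x.
Every vertex has degree 4, so 4V = 2E.
Euler: V − E + F = 2 ⇒ (2E)/4 − E + (20 + x) = 2.
Multiply by 8: 2·(2E) − 4·(2E) + 8·(20 + x) = 16, i.e. 160 + 8x − 2·(60 + 5x) = 16.
Collecting terms: −2x + 40 = 16, so −2x = −24, so x = 12.
Then 2E = 60 + 5·12 = 120, so E = 60, V = 2E/4 = 30, F = 20 + 12 = 32.

12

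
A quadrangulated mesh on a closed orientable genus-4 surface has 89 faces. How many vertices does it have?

χ = 2 − 2·4 = -6, and every face is a square so 4F = 2E.
E = 4·89/2 = 178. Then V = -6 + E − F = -6 + 178 − 89 = 83.

83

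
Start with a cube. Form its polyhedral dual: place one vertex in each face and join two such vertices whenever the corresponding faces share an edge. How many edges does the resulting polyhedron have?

The base solid has V = 8, E = 12, F = 6.
The dual swaps V and F and preserves E: V′ = F = 6, E′ = E = 12, F′ = V = 8.

12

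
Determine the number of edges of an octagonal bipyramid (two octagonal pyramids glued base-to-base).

A bipyramid over an n-gon has 2n triangular faces and n + 2 vertices: V = 8 + 2 = 10, E = 3·8 = 24, F = 2·8 = 16.
Check: V − E + F = 10 − 24 + 16 = 2.

24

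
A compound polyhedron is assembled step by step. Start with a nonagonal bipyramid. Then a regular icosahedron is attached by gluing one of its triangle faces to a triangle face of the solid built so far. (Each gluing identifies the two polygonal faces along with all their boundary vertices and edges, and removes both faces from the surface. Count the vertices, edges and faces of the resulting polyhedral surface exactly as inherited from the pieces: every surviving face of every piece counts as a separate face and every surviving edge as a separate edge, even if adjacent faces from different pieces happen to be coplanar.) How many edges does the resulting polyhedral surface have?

A nonagonal bipyramid: V=11, E=27, F=18.
Attach a regular icosahedron (V=12, E=30, F=20) along a 3-gon: merge 3 vertices and 3 edges, delete both glued faces → V=20, E=54, F=36.
Check: V − E + F = 20 − 54 + 36 = 2.

54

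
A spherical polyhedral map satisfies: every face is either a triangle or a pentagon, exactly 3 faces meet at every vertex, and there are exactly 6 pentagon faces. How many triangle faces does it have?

Let x be the number of triangles; then F = 6 + x.
Edge–face incidences: 2E = 5·6 + 3·x = 30 + 3x.
Every vertex has degree 3, so 3V = 2E.
Euler: V − E + F = 2 ⇒ (2E)/3 − E + (6 + x) = 2.
Multiply by 6: 2·(2E) − 3·(2E) + 6·(6 + x) = 12, i.e. 36 + 6x − (30 + 3x) = 12.
Collecting terms: 3x + 6 = 12, so 3x = 6, so x = 2.
Then 2E = 30 + 3·2 = 36, so E = 18, V = 2E/3 = 12, F = 6 + 2 = 8.

2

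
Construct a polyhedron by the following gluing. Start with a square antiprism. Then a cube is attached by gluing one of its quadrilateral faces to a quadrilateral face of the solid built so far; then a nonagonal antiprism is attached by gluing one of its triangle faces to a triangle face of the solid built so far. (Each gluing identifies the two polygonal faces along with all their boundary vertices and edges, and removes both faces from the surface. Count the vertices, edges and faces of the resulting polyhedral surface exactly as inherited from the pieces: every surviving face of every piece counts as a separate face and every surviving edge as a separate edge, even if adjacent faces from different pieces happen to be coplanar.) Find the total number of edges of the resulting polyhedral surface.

57

A square antiprism: V=8, E=16, F=10.
Attach a cube (V=8, E=12, F=6) along a 4-gon: merge 4 vertices and 4 edges, delete both glued faces → V=12, E=24, F=14.
Attach a nonagonal antiprism (V=18, E=36, F=20) along a 3-gon: merge 3 vertices and 3 edges, delete both glued faces → V=27, E=57, F=32.
Check: V − E + F = 27 − 57 + 32 = 2.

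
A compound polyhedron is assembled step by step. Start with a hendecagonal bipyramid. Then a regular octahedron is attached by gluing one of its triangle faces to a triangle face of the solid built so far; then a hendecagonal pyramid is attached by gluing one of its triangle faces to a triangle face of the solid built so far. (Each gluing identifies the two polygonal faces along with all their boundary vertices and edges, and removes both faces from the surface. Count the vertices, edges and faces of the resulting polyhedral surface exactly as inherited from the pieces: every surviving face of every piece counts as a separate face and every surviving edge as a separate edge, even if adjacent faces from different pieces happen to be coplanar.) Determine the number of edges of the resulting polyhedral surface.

A hendecagonal bipyramid: V=13, E=33, F=22.
Attach a regular octahedron (V=6, E=12, F=8) along a 3-gon: merge 3 vertices and 3 edges, delete both glued faces → V=16, E=42, F=28.
Attach a hendecagonal pyramid (V=12, E=22, F=12) along a 3-gon: merge 3 vertices and 3 edges, delete both glued faces → V=25, E=61, F=38.
Check: V − E + F = 25 − 61 + 38 = 2.

61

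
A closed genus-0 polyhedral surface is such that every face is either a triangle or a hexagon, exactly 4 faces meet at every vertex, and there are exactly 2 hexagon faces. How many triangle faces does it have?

12

Let x be the number of triangles; then F = 2 + x.
Edge–face incidences: 2E = 6·2 + 3·x = 12 + 3x.
Every vertex has degree 4, so 4V = 2E.
Euler: V − E + F = 2 ⇒ (2E)/4 − E + (2 + x) = 2.
Multiply by 8: 2·(2E) − 4·(2E) + 8·(2 + x) = 16, i.e. 16 + 8x − 2·(12 + 3x) = 16.
Collecting terms: 2x − 8 = 16, so 2x = 24, so x = 12.
Then 2E = 12 + 3·12 = 48, so E = 24, V = 2E/4 = 12, F = 2 + 12 = 14.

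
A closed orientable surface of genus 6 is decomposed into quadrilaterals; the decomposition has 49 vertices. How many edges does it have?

χ = 2 − 2·6 = -10, and every face is a square so 4F = 2E.
V − E + F = -10 with E = 4F/2 gives 49 − (4/2 − 1)·F = -10, so F = 59 and E = 118.

118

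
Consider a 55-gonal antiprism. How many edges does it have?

220

An antiprism on an n-gon has two n-gon caps and 2n triangles: V = 2·55 = 110, E = 4·55 = 220, F = 2·55 + 2 = 112.
Check: V − E + F = 110 − 220 + 112 = 2.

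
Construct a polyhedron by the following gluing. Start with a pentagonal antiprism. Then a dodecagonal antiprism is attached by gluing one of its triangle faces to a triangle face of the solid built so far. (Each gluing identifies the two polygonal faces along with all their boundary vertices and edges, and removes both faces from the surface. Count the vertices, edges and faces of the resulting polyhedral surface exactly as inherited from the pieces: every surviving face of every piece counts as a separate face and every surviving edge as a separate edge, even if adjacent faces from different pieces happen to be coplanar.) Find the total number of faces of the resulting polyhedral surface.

A pentagonal antiprism: V=10, E=20, F=12.
Attach a dodecagonal antiprism (V=24, E=48, F=26) along a 3-gon: merge 3 vertices and 3 edges, delete both glued faces → V=31, E=65, F=36.
Check: V − E + F = 31 − 65 + 36 = 2.

36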